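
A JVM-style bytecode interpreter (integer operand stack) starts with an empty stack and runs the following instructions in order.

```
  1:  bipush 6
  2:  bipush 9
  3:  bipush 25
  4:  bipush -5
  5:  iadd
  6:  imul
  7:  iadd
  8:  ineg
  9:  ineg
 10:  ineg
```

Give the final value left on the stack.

bipush 6   [6]
bipush 9   [6, 9]
bipush 25  [6, 9, 25]
bipush -5  [6, 9, 25, -5]
iadd       [6, 9, 20]
imul       [6, 180]
iadd       [186]
ineg       [-186]
ineg       [186]
ineg       [-186]

-186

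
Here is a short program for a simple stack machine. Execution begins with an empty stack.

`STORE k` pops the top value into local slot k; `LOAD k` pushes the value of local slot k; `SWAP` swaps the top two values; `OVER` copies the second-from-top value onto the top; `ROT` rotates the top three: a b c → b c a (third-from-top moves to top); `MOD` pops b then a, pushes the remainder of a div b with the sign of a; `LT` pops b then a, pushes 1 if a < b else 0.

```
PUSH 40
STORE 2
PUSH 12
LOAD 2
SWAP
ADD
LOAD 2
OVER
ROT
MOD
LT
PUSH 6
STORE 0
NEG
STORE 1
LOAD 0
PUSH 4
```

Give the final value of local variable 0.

PUSH 40  40
STORE 2  (empty)
PUSH 12  12
LOAD 2   12 40
SWAP     40 12
ADD      52
LOAD 2   52 40
OVER     52 40 52
ROT      40 52 52
MOD      40 0
LT       0
PUSH 6   0 6
STORE 0  0
NEG      0
STORE 1  (empty)
LOAD 0   6
PUSH 4   6 4

6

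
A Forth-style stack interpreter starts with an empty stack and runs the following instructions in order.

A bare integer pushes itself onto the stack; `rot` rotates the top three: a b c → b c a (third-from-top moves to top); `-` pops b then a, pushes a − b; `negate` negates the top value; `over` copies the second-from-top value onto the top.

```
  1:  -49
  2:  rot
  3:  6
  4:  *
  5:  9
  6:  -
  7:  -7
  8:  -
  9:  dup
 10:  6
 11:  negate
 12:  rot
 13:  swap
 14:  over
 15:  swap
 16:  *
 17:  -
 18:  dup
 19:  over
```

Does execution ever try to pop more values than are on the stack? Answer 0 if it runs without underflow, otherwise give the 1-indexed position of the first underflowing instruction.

2

-49 : [-49]
rot  — needs 3 operands, stack has 1 → underflow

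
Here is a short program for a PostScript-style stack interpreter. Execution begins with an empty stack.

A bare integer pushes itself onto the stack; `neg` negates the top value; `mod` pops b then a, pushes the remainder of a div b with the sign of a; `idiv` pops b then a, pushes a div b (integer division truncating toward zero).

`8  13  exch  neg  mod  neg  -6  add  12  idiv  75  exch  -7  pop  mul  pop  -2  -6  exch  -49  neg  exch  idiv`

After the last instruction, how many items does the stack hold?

8     [8]
13    [8, 13]
exch  [13, 8]
neg   [13, -8]
mod   [5]
neg   [-5]
-6    [-5, -6]
add   [-11]
12    [-11, 12]
idiv  [0]
75    [0, 75]
exch  [75, 0]
-7    [75, 0, -7]
pop   [75, 0]
mul   [0]
pop   []
-2    [-2]
-6    [-2, -6]
exch  [-6, -2]
-49   [-6, -2, -49]
neg   [-6, -2, 49]
exch  [-6, 49, -2]
idiv  [-6, -24]

2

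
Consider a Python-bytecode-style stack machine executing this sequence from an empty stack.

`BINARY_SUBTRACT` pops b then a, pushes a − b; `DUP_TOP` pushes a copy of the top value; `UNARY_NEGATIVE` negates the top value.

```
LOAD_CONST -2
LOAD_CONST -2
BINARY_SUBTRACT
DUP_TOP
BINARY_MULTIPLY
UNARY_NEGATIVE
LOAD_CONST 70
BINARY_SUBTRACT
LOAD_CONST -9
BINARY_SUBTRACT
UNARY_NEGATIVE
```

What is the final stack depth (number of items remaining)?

1

LOAD_CONST -2   → -2
LOAD_CONST -2   → -2 -2
BINARY_SUBTRACT → 0
DUP_TOP         → 0 0
BINARY_MULTIPLY → 0
UNARY_NEGATIVE  → 0
LOAD_CONST 70   → 0 70
BINARY_SUBTRACT → -70
LOAD_CONST -9   → -70 -9
BINARY_SUBTRACT → -61
UNARY_NEGATIVE  → 61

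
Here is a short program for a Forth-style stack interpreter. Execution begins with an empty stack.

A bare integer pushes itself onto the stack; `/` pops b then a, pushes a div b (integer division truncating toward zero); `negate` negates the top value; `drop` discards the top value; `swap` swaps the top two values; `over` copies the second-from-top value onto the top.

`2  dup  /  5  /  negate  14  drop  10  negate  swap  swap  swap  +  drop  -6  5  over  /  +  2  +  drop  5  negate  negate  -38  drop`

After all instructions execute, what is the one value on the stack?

5

2       [2]
dup     [2, 2]
/       [1]
5       [1, 5]
/       [0]
negate  [0]
14      [0, 14]
drop    [0]
10      [0, 10]
negate  [0, -10]
swap    [-10, 0]
swap    [0, -10]
swap    [-10, 0]
+       [-10]
drop    []
-6      [-6]
5       [-6, 5]
over    [-6, 5, -6]
/       [-6, 0]
+       [-6]
2       [-6, 2]
+       [-4]
drop    []
5       [5]
negate  [-5]
negate  [5]
-38     [5, -38]
drop    [5]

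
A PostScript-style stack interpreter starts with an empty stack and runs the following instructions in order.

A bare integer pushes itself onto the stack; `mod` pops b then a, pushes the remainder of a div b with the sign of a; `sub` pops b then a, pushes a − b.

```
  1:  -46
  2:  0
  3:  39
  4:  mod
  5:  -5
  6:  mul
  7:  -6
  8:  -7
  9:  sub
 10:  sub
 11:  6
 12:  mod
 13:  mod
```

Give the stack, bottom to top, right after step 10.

[-46, -1]

-46 : [-46]
0   : [-46, 0]
39  : [-46, 0, 39]
mod : [-46, 0]
-5  : [-46, 0, -5]
mul : [-46, 0]
-6  : [-46, 0, -6]
-7  : [-46, 0, -6, -7]
sub : [-46, 0, 1]
sub : [-46, -1]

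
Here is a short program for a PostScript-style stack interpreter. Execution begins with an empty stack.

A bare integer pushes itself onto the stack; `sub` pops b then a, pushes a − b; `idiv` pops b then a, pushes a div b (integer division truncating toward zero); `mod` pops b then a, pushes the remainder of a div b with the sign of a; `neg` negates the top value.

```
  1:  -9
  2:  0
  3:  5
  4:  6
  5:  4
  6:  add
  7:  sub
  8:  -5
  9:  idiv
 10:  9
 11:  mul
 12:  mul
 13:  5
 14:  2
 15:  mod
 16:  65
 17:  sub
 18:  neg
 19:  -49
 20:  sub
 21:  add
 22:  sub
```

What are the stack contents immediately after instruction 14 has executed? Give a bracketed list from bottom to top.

[-9, 0, 5, 2]

-9   : -9
0    : -9 0
5    : -9 0 5
6    : -9 0 5 6
4    : -9 0 5 6 4
add  : -9 0 5 10
sub  : -9 0 -5
-5   : -9 0 -5 -5
idiv : -9 0 1
9    : -9 0 1 9
mul  : -9 0 9
mul  : -9 0
5    : -9 0 5
2    : -9 0 5 2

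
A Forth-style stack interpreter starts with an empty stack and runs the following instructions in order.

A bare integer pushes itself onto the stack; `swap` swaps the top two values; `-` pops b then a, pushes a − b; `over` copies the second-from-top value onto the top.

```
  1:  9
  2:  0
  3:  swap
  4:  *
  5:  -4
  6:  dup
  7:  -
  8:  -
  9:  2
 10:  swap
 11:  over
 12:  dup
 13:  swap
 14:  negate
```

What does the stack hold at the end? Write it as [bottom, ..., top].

9      -> [9]
0      -> [9, 0]
swap   -> [0, 9]
*      -> [0]
-4     -> [0, -4]
dup    -> [0, -4, -4]
-      -> [0, 0]
-      -> [0]
2      -> [0, 2]
swap   -> [2, 0]
over   -> [2, 0, 2]
dup    -> [2, 0, 2, 2]
swap   -> [2, 0, 2, 2]
negate -> [2, 0, 2, -2]

[2, 0, 2, -2]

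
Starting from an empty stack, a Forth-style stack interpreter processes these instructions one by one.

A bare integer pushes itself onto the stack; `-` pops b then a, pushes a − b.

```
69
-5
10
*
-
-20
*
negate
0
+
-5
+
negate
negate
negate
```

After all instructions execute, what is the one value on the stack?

69     -> [69]
-5     -> [69, -5]
10     -> [69, -5, 10]
*      -> [69, -50]
-      -> [119]
-20    -> [119, -20]
*      -> [-2380]
negate -> [2380]
0      -> [2380, 0]
+      -> [2380]
-5     -> [2380, -5]
+      -> [2375]
negate -> [-2375]
negate -> [2375]
negate -> [-2375]

-2375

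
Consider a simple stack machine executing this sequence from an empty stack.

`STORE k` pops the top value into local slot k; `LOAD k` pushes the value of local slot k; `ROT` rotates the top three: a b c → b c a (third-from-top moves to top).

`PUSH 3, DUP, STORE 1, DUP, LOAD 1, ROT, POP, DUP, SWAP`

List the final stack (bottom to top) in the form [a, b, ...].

[3, 3, 3]

PUSH 3  : 3
DUP     : 3 3
STORE 1 : 3
DUP     : 3 3
LOAD 1  : 3 3 3
ROT     : 3 3 3
POP     : 3 3
DUP     : 3 3 3
SWAP    : 3 3 3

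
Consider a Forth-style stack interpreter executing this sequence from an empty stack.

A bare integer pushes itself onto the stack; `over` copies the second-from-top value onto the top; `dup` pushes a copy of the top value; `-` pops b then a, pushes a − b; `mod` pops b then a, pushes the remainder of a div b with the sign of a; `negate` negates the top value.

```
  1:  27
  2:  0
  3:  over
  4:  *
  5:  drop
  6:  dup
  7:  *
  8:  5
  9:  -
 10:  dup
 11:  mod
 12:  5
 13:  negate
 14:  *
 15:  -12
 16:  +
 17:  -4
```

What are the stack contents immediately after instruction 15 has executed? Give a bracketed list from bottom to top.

27     -> [27]
0      -> [27, 0]
over   -> [27, 0, 27]
*      -> [27, 0]
drop   -> [27]
dup    -> [27, 27]
*      -> [729]
5      -> [729, 5]
-      -> [724]
dup    -> [724, 724]
mod    -> [0]
5      -> [0, 5]
negate -> [0, -5]
*      -> [0]
-12    -> [0, -12]

[0, -12]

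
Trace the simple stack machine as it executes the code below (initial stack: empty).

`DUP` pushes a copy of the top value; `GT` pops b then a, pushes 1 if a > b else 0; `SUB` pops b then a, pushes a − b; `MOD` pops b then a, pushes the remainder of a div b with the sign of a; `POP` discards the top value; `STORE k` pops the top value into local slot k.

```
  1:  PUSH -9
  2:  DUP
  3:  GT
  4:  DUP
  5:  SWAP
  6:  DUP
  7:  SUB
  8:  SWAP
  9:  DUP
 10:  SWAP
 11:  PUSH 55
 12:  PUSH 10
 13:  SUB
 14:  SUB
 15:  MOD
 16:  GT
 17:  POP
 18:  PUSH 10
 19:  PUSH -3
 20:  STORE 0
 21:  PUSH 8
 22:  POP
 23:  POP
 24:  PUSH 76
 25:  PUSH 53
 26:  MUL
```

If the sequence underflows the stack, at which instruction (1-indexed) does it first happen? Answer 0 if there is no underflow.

PUSH -9 -> [-9]
DUP     -> [-9, -9]
GT      -> [0]
DUP     -> [0, 0]
SWAP    -> [0, 0]
DUP     -> [0, 0, 0]
SUB     -> [0, 0]
SWAP    -> [0, 0]
DUP     -> [0, 0, 0]
SWAP    -> [0, 0, 0]
PUSH 55 -> [0, 0, 0, 55]
PUSH 10 -> [0, 0, 0, 55, 10]
SUB     -> [0, 0, 0, 45]
SUB     -> [0, 0, -45]
MOD     -> [0, 0]
GT      -> [0]
POP     -> []
PUSH 10 -> [10]
PUSH -3 -> [10, -3]
STORE 0 -> [10]
PUSH 8  -> [10, 8]
POP     -> [10]
POP     -> []
PUSH 76 -> [76]
PUSH 53 -> [76, 53]
MUL     -> [4028]

0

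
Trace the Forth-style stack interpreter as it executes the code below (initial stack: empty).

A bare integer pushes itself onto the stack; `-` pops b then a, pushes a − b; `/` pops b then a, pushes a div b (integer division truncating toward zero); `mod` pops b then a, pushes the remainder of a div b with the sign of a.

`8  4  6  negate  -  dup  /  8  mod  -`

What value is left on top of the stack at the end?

8      -> [8]
4      -> [8, 4]
6      -> [8, 4, 6]
negate -> [8, 4, -6]
-      -> [8, 10]
dup    -> [8, 10, 10]
/      -> [8, 1]
8      -> [8, 1, 8]
mod    -> [8, 1]
-      -> [7]

7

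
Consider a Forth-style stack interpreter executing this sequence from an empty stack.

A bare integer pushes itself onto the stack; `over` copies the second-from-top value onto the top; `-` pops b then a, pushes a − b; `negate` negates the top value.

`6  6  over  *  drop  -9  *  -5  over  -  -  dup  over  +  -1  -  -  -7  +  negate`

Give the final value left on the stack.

6       6
6       6 6
over    6 6 6
*       6 36
drop    6
-9      6 -9
*       -54
-5      -54 -5
over    -54 -5 -54
-       -54 49
-       -103
dup     -103 -103
over    -103 -103 -103
+       -103 -206
-1      -103 -206 -1
-       -103 -205
-       102
-7      102 -7
+       95
negate  -95

-95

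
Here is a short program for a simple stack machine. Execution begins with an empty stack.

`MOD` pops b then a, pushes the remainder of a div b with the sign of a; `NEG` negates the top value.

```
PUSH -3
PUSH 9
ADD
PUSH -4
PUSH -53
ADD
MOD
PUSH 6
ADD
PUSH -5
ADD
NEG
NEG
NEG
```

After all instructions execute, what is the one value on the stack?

PUSH -3  -> -3
PUSH 9   -> -3 9
ADD      -> 6
PUSH -4  -> 6 -4
PUSH -53 -> 6 -4 -53
ADD      -> 6 -57
MOD      -> 6
PUSH 6   -> 6 6
ADD      -> 12
PUSH -5  -> 12 -5
ADD      -> 7
NEG      -> -7
NEG      -> 7
NEG      -> -7

-7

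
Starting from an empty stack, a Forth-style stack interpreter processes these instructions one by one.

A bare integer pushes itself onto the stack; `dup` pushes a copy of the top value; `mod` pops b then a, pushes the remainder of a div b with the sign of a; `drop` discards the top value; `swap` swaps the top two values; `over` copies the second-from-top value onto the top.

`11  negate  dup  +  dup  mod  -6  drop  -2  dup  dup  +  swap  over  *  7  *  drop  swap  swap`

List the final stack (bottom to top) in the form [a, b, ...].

11     → 11
negate → -11
dup    → -11 -11
+      → -22
dup    → -22 -22
mod    → 0
-6     → 0 -6
drop   → 0
-2     → 0 -2
dup    → 0 -2 -2
dup    → 0 -2 -2 -2
+      → 0 -2 -4
swap   → 0 -4 -2
over   → 0 -4 -2 -4
*      → 0 -4 8
7      → 0 -4 8 7
*      → 0 -4 56
drop   → 0 -4
swap   → -4 0
swap   → 0 -4

[0, -4]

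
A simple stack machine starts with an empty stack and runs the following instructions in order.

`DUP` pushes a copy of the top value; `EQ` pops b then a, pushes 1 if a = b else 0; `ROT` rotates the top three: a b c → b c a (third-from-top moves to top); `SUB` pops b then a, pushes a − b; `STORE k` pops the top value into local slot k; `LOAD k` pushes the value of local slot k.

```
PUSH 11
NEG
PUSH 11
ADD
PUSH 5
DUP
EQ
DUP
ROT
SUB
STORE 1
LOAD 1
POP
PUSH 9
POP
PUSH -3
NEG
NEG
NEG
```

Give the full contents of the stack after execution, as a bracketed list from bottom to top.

PUSH 11 -> [11]
NEG     -> [-11]
PUSH 11 -> [-11, 11]
ADD     -> [0]
PUSH 5  -> [0, 5]
DUP     -> [0, 5, 5]
EQ      -> [0, 1]
DUP     -> [0, 1, 1]
ROT     -> [1, 1, 0]
SUB     -> [1, 1]
STORE 1 -> [1]
LOAD 1  -> [1, 1]
POP     -> [1]
PUSH 9  -> [1, 9]
POP     -> [1]
PUSH -3 -> [1, -3]
NEG     -> [1, 3]
NEG     -> [1, -3]
NEG     -> [1, 3]

[1, 3]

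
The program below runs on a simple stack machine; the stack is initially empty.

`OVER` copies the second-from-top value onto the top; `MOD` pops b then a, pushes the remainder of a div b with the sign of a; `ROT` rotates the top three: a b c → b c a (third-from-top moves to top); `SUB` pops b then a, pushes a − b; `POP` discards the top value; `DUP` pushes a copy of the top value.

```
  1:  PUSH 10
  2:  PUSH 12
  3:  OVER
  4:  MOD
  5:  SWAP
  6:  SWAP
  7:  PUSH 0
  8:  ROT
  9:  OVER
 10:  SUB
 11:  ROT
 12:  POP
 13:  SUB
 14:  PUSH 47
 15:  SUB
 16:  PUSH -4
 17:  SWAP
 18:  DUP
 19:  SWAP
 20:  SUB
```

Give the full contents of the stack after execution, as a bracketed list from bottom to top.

[-4, 0]

PUSH 10 -> 10
PUSH 12 -> 10 12
OVER    -> 10 12 10
MOD     -> 10 2
SWAP    -> 2 10
SWAP    -> 10 2
PUSH 0  -> 10 2 0
ROT     -> 2 0 10
OVER    -> 2 0 10 0
SUB     -> 2 0 10
ROT     -> 0 10 2
POP     -> 0 10
SUB     -> -10
PUSH 47 -> -10 47
SUB     -> -57
PUSH -4 -> -57 -4
SWAP    -> -4 -57
DUP     -> -4 -57 -57
SWAP    -> -4 -57 -57
SUB     -> -4 0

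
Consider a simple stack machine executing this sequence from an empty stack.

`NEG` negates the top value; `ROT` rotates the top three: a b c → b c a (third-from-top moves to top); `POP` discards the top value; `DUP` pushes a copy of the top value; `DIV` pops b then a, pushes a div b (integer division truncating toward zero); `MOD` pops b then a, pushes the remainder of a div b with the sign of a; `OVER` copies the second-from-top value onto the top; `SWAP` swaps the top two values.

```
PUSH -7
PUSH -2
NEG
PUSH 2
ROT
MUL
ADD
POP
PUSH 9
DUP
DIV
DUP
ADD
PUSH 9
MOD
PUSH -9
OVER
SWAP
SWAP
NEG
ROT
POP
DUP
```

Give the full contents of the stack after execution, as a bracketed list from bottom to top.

[-9, -2, -2]

PUSH -7 → -7
PUSH -2 → -7 -2
NEG     → -7 2
PUSH 2  → -7 2 2
ROT     → 2 2 -7
MUL     → 2 -14
ADD     → -12
POP     → (empty)
PUSH 9  → 9
DUP     → 9 9
DIV     → 1
DUP     → 1 1
ADD     → 2
PUSH 9  → 2 9
MOD     → 2
PUSH -9 → 2 -9
OVER    → 2 -9 2
SWAP    → 2 2 -9
SWAP    → 2 -9 2
NEG     → 2 -9 -2
ROT     → -9 -2 2
POP     → -9 -2
DUP     → -9 -2 -2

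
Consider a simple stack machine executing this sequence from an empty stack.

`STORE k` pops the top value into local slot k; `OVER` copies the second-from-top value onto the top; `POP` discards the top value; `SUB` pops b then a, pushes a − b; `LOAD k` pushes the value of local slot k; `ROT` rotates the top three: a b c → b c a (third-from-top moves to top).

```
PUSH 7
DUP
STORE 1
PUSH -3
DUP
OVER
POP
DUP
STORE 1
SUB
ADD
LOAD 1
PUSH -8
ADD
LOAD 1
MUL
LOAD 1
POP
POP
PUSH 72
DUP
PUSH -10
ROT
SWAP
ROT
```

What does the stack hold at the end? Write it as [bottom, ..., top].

PUSH 7   : [7]
DUP      : [7, 7]
STORE 1  : [7]
PUSH -3  : [7, -3]
DUP      : [7, -3, -3]
OVER     : [7, -3, -3, -3]
POP      : [7, -3, -3]
DUP      : [7, -3, -3, -3]
STORE 1  : [7, -3, -3]
SUB      : [7, 0]
ADD      : [7]
LOAD 1   : [7, -3]
PUSH -8  : [7, -3, -8]
ADD      : [7, -11]
LOAD 1   : [7, -11, -3]
MUL      : [7, 33]
LOAD 1   : [7, 33, -3]
POP      : [7, 33]
POP      : [7]
PUSH 72  : [7, 72]
DUP      : [7, 72, 72]
PUSH -10 : [7, 72, 72, -10]
ROT      : [7, 72, -10, 72]
SWAP     : [7, 72, 72, -10]
ROT      : [7, 72, -10, 72]

[7, 72, -10, 72]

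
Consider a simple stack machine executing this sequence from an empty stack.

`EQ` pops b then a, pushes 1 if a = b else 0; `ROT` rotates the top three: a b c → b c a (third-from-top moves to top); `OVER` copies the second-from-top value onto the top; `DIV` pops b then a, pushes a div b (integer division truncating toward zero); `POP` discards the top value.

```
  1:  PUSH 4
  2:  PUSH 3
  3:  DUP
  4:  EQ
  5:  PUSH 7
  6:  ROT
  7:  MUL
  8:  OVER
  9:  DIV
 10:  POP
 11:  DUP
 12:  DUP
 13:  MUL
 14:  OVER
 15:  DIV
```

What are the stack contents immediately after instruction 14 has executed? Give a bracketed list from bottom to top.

PUSH 4 → [4]
PUSH 3 → [4, 3]
DUP    → [4, 3, 3]
EQ     → [4, 1]
PUSH 7 → [4, 1, 7]
ROT    → [1, 7, 4]
MUL    → [1, 28]
OVER   → [1, 28, 1]
DIV    → [1, 28]
POP    → [1]
DUP    → [1, 1]
DUP    → [1, 1, 1]
MUL    → [1, 1]
OVER   → [1, 1, 1]

[1, 1, 1]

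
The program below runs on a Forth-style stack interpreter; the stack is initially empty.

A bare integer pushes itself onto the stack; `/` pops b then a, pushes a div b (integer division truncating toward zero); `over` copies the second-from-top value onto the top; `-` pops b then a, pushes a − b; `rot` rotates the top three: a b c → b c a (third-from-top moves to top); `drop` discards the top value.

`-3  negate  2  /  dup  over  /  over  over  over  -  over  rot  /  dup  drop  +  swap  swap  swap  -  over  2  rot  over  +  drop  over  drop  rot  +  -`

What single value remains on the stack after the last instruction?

-3     : [-3]
negate : [3]
2      : [3, 2]
/      : [1]
dup    : [1, 1]
over   : [1, 1, 1]
/      : [1, 1]
over   : [1, 1, 1]
over   : [1, 1, 1, 1]
over   : [1, 1, 1, 1, 1]
-      : [1, 1, 1, 0]
over   : [1, 1, 1, 0, 1]
rot    : [1, 1, 0, 1, 1]
/      : [1, 1, 0, 1]
dup    : [1, 1, 0, 1, 1]
drop   : [1, 1, 0, 1]
+      : [1, 1, 1]
swap   : [1, 1, 1]
swap   : [1, 1, 1]
swap   : [1, 1, 1]
-      : [1, 0]
over   : [1, 0, 1]
2      : [1, 0, 1, 2]
rot    : [1, 1, 2, 0]
over   : [1, 1, 2, 0, 2]
+      : [1, 1, 2, 2]
drop   : [1, 1, 2]
over   : [1, 1, 2, 1]
drop   : [1, 1, 2]
rot    : [1, 2, 1]
+      : [1, 3]
-      : [-2]

-2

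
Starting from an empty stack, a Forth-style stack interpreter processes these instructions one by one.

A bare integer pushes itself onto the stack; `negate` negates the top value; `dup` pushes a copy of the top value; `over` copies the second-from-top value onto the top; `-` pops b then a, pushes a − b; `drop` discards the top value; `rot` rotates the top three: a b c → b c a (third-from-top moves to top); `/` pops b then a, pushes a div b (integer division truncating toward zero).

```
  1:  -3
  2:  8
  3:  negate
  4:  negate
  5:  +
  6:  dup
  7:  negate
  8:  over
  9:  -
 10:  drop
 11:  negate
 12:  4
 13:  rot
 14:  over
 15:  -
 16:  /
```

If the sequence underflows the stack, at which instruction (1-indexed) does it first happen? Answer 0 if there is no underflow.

13

-3      [-3]
8       [-3, 8]
negate  [-3, -8]
negate  [-3, 8]
+       [5]
dup     [5, 5]
negate  [5, -5]
over    [5, -5, 5]
-       [5, -10]
drop    [5]
negate  [-5]
4       [-5, 4]
rot  — needs 3 operands, stack has 2 → underflow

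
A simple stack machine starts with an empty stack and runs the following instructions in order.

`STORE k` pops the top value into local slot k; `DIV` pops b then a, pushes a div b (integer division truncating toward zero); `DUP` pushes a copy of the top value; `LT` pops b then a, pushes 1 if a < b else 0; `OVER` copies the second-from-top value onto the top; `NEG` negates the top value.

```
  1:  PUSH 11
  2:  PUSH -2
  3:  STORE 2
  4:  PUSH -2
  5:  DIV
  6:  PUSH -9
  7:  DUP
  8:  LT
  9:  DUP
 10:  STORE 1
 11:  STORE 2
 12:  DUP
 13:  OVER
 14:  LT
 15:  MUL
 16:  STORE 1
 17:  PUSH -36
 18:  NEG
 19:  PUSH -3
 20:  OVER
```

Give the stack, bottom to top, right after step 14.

[-5, 0]

PUSH 11 -> 11
PUSH -2 -> 11 -2
STORE 2 -> 11
PUSH -2 -> 11 -2
DIV     -> -5
PUSH -9 -> -5 -9
DUP     -> -5 -9 -9
LT      -> -5 0
DUP     -> -5 0 0
STORE 1 -> -5 0
STORE 2 -> -5
DUP     -> -5 -5
OVER    -> -5 -5 -5
LT      -> -5 0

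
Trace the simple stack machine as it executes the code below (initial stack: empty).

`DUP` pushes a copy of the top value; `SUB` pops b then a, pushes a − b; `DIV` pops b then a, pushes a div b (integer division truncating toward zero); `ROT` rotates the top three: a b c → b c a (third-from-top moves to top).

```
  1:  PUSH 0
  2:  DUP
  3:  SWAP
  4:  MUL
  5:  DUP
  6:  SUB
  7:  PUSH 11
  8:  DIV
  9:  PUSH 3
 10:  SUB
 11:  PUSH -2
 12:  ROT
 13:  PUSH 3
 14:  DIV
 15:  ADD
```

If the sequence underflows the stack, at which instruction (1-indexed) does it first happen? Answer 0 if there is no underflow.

PUSH 0  → 0
DUP     → 0 0
SWAP    → 0 0
MUL     → 0
DUP     → 0 0
SUB     → 0
PUSH 11 → 0 11
DIV     → 0
PUSH 3  → 0 3
SUB     → -3
PUSH -2 → -3 -2
ROT  — needs 3 operands, stack has 2 → underflow

12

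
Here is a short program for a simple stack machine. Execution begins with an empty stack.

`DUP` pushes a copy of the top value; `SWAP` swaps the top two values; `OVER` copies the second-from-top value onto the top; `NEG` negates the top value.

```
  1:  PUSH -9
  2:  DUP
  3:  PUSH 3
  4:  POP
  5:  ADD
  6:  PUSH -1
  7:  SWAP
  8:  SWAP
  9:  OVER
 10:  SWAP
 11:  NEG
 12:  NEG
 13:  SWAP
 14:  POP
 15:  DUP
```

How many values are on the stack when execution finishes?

PUSH -9  [-9]
DUP      [-9, -9]
PUSH 3   [-9, -9, 3]
POP      [-9, -9]
ADD      [-18]
PUSH -1  [-18, -1]
SWAP     [-1, -18]
SWAP     [-18, -1]
OVER     [-18, -1, -18]
SWAP     [-18, -18, -1]
NEG      [-18, -18, 1]
NEG      [-18, -18, -1]
SWAP     [-18, -1, -18]
POP      [-18, -1]
DUP      [-18, -1, -1]

3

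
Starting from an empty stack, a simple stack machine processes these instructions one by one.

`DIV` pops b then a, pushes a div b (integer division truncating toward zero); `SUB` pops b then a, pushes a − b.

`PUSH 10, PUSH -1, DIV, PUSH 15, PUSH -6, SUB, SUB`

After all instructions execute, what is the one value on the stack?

-31

PUSH 10  [10]
PUSH -1  [10, -1]
DIV      [-10]
PUSH 15  [-10, 15]
PUSH -6  [-10, 15, -6]
SUB      [-10, 21]
SUB      [-31]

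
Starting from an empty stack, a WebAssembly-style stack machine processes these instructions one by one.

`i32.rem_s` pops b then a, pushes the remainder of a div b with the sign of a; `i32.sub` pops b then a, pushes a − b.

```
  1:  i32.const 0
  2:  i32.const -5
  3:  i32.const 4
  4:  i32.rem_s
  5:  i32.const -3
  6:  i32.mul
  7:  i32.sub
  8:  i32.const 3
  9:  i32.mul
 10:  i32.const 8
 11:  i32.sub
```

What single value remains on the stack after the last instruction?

-17

i32.const 0   0
i32.const -5  0 -5
i32.const 4   0 -5 4
i32.rem_s     0 -1
i32.const -3  0 -1 -3
i32.mul       0 3
i32.sub       -3
i32.const 3   -3 3
i32.mul       -9
i32.const 8   -9 8
i32.sub       -17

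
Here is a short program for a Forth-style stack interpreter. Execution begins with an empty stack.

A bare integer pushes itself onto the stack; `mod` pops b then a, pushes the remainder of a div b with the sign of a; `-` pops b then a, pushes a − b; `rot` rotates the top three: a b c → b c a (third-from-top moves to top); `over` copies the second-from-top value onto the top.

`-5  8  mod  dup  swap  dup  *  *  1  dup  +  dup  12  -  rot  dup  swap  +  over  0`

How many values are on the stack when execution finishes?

-5   : [-5]
8    : [-5, 8]
mod  : [-5]
dup  : [-5, -5]
swap : [-5, -5]
dup  : [-5, -5, -5]
*    : [-5, 25]
*    : [-125]
1    : [-125, 1]
dup  : [-125, 1, 1]
+    : [-125, 2]
dup  : [-125, 2, 2]
12   : [-125, 2, 2, 12]
-    : [-125, 2, -10]
rot  : [2, -10, -125]
dup  : [2, -10, -125, -125]
swap : [2, -10, -125, -125]
+    : [2, -10, -250]
over : [2, -10, -250, -10]
0    : [2, -10, -250, -10, 0]

5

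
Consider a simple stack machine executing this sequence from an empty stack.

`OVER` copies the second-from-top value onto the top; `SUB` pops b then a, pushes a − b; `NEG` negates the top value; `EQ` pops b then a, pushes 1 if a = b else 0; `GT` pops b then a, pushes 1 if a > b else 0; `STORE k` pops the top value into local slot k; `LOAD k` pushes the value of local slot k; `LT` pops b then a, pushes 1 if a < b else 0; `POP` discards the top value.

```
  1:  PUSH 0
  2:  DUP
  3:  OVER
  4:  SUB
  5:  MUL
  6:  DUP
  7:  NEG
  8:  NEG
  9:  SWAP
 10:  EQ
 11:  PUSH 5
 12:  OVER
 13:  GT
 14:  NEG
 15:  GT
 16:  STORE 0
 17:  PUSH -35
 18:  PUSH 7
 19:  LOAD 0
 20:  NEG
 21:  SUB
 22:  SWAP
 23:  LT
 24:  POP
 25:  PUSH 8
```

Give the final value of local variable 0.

1

PUSH 0   → [0]
DUP      → [0, 0]
OVER     → [0, 0, 0]
SUB      → [0, 0]
MUL      → [0]
DUP      → [0, 0]
NEG      → [0, 0]
NEG      → [0, 0]
SWAP     → [0, 0]
EQ       → [1]
PUSH 5   → [1, 5]
OVER     → [1, 5, 1]
GT       → [1, 1]
NEG      → [1, -1]
GT       → [1]
STORE 0  → []
PUSH -35 → [-35]
PUSH 7   → [-35, 7]
LOAD 0   → [-35, 7, 1]
NEG      → [-35, 7, -1]
SUB      → [-35, 8]
SWAP     → [8, -35]
LT       → [0]
POP      → []
PUSH 8   → [8]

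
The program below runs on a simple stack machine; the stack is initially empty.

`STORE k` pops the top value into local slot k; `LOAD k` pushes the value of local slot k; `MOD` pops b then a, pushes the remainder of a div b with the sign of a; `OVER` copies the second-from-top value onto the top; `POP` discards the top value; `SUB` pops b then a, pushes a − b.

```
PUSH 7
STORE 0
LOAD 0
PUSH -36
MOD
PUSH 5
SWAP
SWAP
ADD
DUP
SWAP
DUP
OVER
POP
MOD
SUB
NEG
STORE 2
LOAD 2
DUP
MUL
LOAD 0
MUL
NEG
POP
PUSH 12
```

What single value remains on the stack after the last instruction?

PUSH 7   : [7]
STORE 0  : []
LOAD 0   : [7]
PUSH -36 : [7, -36]
MOD      : [7]
PUSH 5   : [7, 5]
SWAP     : [5, 7]
SWAP     : [7, 5]
ADD      : [12]
DUP      : [12, 12]
SWAP     : [12, 12]
DUP      : [12, 12, 12]
OVER     : [12, 12, 12, 12]
POP      : [12, 12, 12]
MOD      : [12, 0]
SUB      : [12]
NEG      : [-12]
STORE 2  : []
LOAD 2   : [-12]
DUP      : [-12, -12]
MUL      : [144]
LOAD 0   : [144, 7]
MUL      : [1008]
NEG      : [-1008]
POP      : []
PUSH 12  : [12]

12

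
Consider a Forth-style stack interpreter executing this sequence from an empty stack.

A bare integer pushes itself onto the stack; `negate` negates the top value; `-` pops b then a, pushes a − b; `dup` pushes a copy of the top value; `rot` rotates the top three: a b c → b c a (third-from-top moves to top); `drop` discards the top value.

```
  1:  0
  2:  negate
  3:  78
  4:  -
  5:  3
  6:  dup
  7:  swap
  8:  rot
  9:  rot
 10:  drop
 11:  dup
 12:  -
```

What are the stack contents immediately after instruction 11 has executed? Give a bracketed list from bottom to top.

[3, -78, -78]

0      -> [0]
negate -> [0]
78     -> [0, 78]
-      -> [-78]
3      -> [-78, 3]
dup    -> [-78, 3, 3]
swap   -> [-78, 3, 3]
rot    -> [3, 3, -78]
rot    -> [3, -78, 3]
drop   -> [3, -78]
dup    -> [3, -78, -78]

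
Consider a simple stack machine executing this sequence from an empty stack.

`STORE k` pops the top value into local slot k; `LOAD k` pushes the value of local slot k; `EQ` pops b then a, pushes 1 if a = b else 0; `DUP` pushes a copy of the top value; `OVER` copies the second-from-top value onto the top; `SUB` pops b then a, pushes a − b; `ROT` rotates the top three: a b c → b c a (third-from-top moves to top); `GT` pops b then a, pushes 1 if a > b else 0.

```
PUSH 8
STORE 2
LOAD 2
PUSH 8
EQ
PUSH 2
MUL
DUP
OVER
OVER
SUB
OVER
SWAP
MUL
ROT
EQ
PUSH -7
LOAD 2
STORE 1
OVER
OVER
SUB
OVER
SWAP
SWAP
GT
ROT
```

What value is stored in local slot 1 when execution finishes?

PUSH 8  : 8
STORE 2 : (empty)
LOAD 2  : 8
PUSH 8  : 8 8
EQ      : 1
PUSH 2  : 1 2
MUL     : 2
DUP     : 2 2
OVER    : 2 2 2
OVER    : 2 2 2 2
SUB     : 2 2 0
OVER    : 2 2 0 2
SWAP    : 2 2 2 0
MUL     : 2 2 0
ROT     : 2 0 2
EQ      : 2 0
PUSH -7 : 2 0 -7
LOAD 2  : 2 0 -7 8
STORE 1 : 2 0 -7
OVER    : 2 0 -7 0
OVER    : 2 0 -7 0 -7
SUB     : 2 0 -7 7
OVER    : 2 0 -7 7 -7
SWAP    : 2 0 -7 -7 7
SWAP    : 2 0 -7 7 -7
GT      : 2 0 -7 1
ROT     : 2 -7 1 0

8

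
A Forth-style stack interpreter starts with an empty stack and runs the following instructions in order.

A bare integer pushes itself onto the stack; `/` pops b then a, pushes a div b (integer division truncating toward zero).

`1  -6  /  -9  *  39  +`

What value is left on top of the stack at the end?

39

1  : 1
-6 : 1 -6
/  : 0
-9 : 0 -9
*  : 0
39 : 0 39
+  : 39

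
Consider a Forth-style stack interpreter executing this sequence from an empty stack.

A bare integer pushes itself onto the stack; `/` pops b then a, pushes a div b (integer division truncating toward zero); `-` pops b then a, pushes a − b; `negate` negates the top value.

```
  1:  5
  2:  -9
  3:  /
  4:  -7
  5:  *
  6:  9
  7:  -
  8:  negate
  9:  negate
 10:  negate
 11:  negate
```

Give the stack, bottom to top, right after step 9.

5      → [5]
-9     → [5, -9]
/      → [0]
-7     → [0, -7]
*      → [0]
9      → [0, 9]
-      → [-9]
negate → [9]
negate → [-9]

[-9]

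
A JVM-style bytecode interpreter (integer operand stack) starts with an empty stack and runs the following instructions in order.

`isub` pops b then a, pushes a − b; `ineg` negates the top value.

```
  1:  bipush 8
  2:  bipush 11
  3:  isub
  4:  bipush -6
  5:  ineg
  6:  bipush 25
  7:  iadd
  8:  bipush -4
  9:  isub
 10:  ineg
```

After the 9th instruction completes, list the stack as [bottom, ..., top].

bipush 8  : [8]
bipush 11 : [8, 11]
isub      : [-3]
bipush -6 : [-3, -6]
ineg      : [-3, 6]
bipush 25 : [-3, 6, 25]
iadd      : [-3, 31]
bipush -4 : [-3, 31, -4]
isub      : [-3, 35]

[-3, 35]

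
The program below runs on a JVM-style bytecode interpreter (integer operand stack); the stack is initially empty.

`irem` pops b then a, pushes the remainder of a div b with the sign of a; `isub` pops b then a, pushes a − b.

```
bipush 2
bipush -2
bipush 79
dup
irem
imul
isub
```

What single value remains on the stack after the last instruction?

bipush 2  → [2]
bipush -2 → [2, -2]
bipush 79 → [2, -2, 79]
dup       → [2, -2, 79, 79]
irem      → [2, -2, 0]
imul      → [2, 0]
isub      → [2]

2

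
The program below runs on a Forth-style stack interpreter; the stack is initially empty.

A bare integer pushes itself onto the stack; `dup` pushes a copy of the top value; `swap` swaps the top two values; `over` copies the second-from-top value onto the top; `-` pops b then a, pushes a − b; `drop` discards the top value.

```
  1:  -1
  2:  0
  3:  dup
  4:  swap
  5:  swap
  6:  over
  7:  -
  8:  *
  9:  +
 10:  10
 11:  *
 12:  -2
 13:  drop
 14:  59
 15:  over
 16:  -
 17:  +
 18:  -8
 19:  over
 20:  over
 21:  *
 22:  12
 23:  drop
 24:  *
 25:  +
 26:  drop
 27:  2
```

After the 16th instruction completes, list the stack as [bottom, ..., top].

[-10, 69]

-1   → [-1]
0    → [-1, 0]
dup  → [-1, 0, 0]
swap → [-1, 0, 0]
swap → [-1, 0, 0]
over → [-1, 0, 0, 0]
-    → [-1, 0, 0]
*    → [-1, 0]
+    → [-1]
10   → [-1, 10]
*    → [-10]
-2   → [-10, -2]
drop → [-10]
59   → [-10, 59]
over → [-10, 59, -10]
-    → [-10, 69]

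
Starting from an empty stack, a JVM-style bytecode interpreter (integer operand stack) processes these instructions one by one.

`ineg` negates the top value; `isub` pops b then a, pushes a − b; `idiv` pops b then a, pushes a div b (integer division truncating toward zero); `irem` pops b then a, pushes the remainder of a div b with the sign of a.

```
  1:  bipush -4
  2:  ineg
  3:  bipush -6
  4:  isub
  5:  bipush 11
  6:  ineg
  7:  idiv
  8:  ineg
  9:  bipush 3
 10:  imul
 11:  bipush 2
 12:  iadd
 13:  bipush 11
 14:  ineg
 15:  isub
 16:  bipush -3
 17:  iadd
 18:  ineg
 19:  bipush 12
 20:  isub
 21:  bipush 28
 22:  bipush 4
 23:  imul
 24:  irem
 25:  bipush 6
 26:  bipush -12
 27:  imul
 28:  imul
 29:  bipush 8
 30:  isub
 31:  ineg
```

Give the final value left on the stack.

bipush -4  → -4
ineg       → 4
bipush -6  → 4 -6
isub       → 10
bipush 11  → 10 11
ineg       → 10 -11
idiv       → 0
ineg       → 0
bipush 3   → 0 3
imul       → 0
bipush 2   → 0 2
iadd       → 2
bipush 11  → 2 11
ineg       → 2 -11
isub       → 13
bipush -3  → 13 -3
iadd       → 10
ineg       → -10
bipush 12  → -10 12
isub       → -22
bipush 28  → -22 28
bipush 4   → -22 28 4
imul       → -22 112
irem       → -22
bipush 6   → -22 6
bipush -12 → -22 6 -12
imul       → -22 -72
imul       → 1584
bipush 8   → 1584 8
isub       → 1576
ineg       → -1576

-1576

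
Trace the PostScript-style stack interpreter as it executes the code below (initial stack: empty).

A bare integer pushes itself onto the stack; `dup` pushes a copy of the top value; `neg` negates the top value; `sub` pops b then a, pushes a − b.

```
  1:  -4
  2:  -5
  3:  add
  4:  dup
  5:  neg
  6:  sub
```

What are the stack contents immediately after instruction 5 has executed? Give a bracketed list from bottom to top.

[-9, 9]

-4  → -4
-5  → -4 -5
add → -9
dup → -9 -9
neg → -9 9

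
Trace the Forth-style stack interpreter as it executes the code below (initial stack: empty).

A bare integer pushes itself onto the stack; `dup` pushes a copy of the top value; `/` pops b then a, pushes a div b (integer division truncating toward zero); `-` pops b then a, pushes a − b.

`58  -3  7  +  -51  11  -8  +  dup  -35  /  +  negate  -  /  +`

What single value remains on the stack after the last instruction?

58

58      [58]
-3      [58, -3]
7       [58, -3, 7]
+       [58, 4]
-51     [58, 4, -51]
11      [58, 4, -51, 11]
-8      [58, 4, -51, 11, -8]
+       [58, 4, -51, 3]
dup     [58, 4, -51, 3, 3]
-35     [58, 4, -51, 3, 3, -35]
/       [58, 4, -51, 3, 0]
+       [58, 4, -51, 3]
negate  [58, 4, -51, -3]
-       [58, 4, -48]
/       [58, 0]
+       [58]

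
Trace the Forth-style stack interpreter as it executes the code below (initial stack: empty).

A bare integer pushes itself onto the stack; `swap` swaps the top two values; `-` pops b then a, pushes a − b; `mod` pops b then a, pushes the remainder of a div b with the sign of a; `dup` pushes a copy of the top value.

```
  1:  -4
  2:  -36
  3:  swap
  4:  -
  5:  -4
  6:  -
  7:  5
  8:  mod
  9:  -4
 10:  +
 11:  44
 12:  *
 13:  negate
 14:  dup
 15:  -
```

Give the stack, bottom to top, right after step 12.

-4   : -4
-36  : -4 -36
swap : -36 -4
-    : -32
-4   : -32 -4
-    : -28
5    : -28 5
mod  : -3
-4   : -3 -4
+    : -7
44   : -7 44
*    : -308

[-308]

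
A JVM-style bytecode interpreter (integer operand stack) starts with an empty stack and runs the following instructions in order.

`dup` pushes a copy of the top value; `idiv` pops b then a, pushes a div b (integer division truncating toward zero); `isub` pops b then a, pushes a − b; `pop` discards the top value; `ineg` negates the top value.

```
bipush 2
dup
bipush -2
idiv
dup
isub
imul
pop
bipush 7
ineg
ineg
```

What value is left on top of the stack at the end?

bipush 2  → [2]
dup       → [2, 2]
bipush -2 → [2, 2, -2]
idiv      → [2, -1]
dup       → [2, -1, -1]
isub      → [2, 0]
imul      → [0]
pop       → []
bipush 7  → [7]
ineg      → [-7]
ineg      → [7]

7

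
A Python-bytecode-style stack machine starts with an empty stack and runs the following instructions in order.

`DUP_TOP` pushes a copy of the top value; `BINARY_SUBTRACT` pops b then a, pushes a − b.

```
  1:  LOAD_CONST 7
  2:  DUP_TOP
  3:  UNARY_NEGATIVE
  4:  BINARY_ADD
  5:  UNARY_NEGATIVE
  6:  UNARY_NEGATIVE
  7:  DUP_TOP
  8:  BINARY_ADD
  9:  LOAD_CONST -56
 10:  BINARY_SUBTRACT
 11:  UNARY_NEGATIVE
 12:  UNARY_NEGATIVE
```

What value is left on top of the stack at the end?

LOAD_CONST 7    → [7]
DUP_TOP         → [7, 7]
UNARY_NEGATIVE  → [7, -7]
BINARY_ADD      → [0]
UNARY_NEGATIVE  → [0]
UNARY_NEGATIVE  → [0]
DUP_TOP         → [0, 0]
BINARY_ADD      → [0]
LOAD_CONST -56  → [0, -56]
BINARY_SUBTRACT → [56]
UNARY_NEGATIVE  → [-56]
UNARY_NEGATIVE  → [56]

56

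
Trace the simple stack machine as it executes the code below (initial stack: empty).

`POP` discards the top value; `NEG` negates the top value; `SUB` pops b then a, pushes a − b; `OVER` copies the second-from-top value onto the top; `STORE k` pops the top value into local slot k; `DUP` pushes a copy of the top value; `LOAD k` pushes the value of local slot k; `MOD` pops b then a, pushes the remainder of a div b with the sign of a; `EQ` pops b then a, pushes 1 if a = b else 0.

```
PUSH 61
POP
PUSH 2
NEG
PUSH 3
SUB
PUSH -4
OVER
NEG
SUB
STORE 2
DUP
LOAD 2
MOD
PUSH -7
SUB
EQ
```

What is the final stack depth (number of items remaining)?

1

PUSH 61  61
POP      (empty)
PUSH 2   2
NEG      -2
PUSH 3   -2 3
SUB      -5
PUSH -4  -5 -4
OVER     -5 -4 -5
NEG      -5 -4 5
SUB      -5 -9
STORE 2  -5
DUP      -5 -5
LOAD 2   -5 -5 -9
MOD      -5 -5
PUSH -7  -5 -5 -7
SUB      -5 2
EQ       0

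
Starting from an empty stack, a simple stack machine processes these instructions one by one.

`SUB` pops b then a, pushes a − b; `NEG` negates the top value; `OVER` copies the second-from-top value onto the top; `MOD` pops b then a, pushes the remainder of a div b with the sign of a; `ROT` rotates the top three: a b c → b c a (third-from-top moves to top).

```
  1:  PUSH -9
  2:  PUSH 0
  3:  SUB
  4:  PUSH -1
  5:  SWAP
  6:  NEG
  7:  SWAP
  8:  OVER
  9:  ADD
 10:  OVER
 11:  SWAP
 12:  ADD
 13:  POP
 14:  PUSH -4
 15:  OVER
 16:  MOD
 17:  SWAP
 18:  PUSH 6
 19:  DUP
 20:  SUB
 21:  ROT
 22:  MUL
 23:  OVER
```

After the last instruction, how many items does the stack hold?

PUSH -9 : [-9]
PUSH 0  : [-9, 0]
SUB     : [-9]
PUSH -1 : [-9, -1]
SWAP    : [-1, -9]
NEG     : [-1, 9]
SWAP    : [9, -1]
OVER    : [9, -1, 9]
ADD     : [9, 8]
OVER    : [9, 8, 9]
SWAP    : [9, 9, 8]
ADD     : [9, 17]
POP     : [9]
PUSH -4 : [9, -4]
OVER    : [9, -4, 9]
MOD     : [9, -4]
SWAP    : [-4, 9]
PUSH 6  : [-4, 9, 6]
DUP     : [-4, 9, 6, 6]
SUB     : [-4, 9, 0]
ROT     : [9, 0, -4]
MUL     : [9, 0]
OVER    : [9, 0, 9]

3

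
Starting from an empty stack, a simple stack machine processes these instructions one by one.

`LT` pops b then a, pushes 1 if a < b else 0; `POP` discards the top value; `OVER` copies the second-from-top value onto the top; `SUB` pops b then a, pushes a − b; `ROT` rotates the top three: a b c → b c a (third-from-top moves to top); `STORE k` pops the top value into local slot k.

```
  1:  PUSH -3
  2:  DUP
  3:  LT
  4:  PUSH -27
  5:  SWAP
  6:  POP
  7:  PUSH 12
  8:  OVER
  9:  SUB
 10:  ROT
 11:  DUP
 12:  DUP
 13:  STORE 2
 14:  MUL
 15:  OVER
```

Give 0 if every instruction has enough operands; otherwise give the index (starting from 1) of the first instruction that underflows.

PUSH -3  -> [-3]
DUP      -> [-3, -3]
LT       -> [0]
PUSH -27 -> [0, -27]
SWAP     -> [-27, 0]
POP      -> [-27]
PUSH 12  -> [-27, 12]
OVER     -> [-27, 12, -27]
SUB      -> [-27, 39]
ROT  — needs 3 operands, stack has 2 → underflow

10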